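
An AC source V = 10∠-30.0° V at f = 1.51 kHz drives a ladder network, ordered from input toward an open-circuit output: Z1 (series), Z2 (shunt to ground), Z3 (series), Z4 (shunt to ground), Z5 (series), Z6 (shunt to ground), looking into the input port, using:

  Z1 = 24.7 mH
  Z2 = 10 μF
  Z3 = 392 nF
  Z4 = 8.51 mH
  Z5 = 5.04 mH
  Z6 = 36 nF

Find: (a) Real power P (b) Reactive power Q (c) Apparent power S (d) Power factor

Step 1 — Angular frequency: ω = 2π·f = 2π·1510 = 9488 rad/s.
Step 2 — Component impedances:
  Z1: Z = jωL = j·9488·0.0247 = 0 + j234.3 Ω
  Z2: Z = 1/(jωC) = -j/(ω·C) = 0 - j10.54 Ω
  Z3: Z = 1/(jωC) = -j/(ω·C) = 0 - j268.9 Ω
  Z4: Z = jωL = j·9488·0.00851 = 0 + j80.74 Ω
  Z5: Z = jωL = j·9488·0.00504 = 0 + j47.82 Ω
  Z6: Z = 1/(jωC) = -j/(ω·C) = 0 - j2928 Ω
Step 3 — Ladder network (open output): work backward from the far end, alternating series and parallel combinations. Z_in = 0 + j224.4 Ω = 224.4∠90.0° Ω.
Step 4 — Source phasor: V = 10∠-30.0° V = 8.66 - j5 V.
Step 5 — Current: I = V / Z = -0.02228 - j0.0386 A = 0.04457∠-120.0° A.
Step 6 — Complex power: S = V·I* = 0 + j0.4457 VA.
Step 7 — Real power: P = Re(S) = 0 W.
Step 8 — Reactive power: Q = Im(S) = 0.4457 VAR.
Step 9 — Apparent power: |S| = 0.4457 VA.
Step 10 — Power factor: PF = P/|S| = 0 (lagging).

(a) P = 0 W  (b) Q = 0.4457 VAR  (c) S = 0.4457 VA  (d) PF = 0 (lagging)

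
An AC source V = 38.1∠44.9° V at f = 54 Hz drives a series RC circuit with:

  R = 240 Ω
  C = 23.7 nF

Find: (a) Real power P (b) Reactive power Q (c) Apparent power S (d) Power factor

Step 1 — Angular frequency: ω = 2π·f = 2π·54 = 339.3 rad/s.
Step 2 — Component impedances:
  R: Z = R = 240 Ω
  C: Z = 1/(jωC) = -j/(ω·C) = 0 - j1.244e+05 Ω
Step 3 — Series combination: Z_total = R + C = 240 - j1.244e+05 Ω = 1.244e+05∠-89.9° Ω.
Step 4 — Source phasor: V = 38.1∠44.9° V = 26.99 + j26.89 V.
Step 5 — Current: I = V / Z = -0.0002158 + j0.0002174 A = 0.0003064∠134.8° A.
Step 6 — Complex power: S = V·I* = 2.253e-05 - j0.01167 VA.
Step 7 — Real power: P = Re(S) = 2.253e-05 W.
Step 8 — Reactive power: Q = Im(S) = -0.01167 VAR.
Step 9 — Apparent power: |S| = 0.01167 VA.
Step 10 — Power factor: PF = P/|S| = 0.00193 (leading).

(a) P = 2.253e-05 W  (b) Q = -0.01167 VAR  (c) S = 0.01167 VA  (d) PF = 0.00193 (leading)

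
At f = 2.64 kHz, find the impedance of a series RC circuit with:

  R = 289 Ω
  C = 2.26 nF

Step 1 — Angular frequency: ω = 2π·f = 2π·2640 = 1.659e+04 rad/s.
Step 2 — Component impedances:
  R: Z = R = 289 Ω
  C: Z = 1/(jωC) = -j/(ω·C) = 0 - j2.668e+04 Ω
Step 3 — Series combination: Z_total = R + C = 289 - j2.668e+04 Ω = 2.668e+04∠-89.4° Ω.

Z = 289 - j2.668e+04 Ω = 2.668e+04∠-89.4° Ω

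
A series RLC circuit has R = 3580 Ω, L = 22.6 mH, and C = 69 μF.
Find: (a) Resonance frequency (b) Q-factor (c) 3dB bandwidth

Step 1 — Resonance: ω₀ = 1/√(LC) = 1/√(0.0226·6.9e-05) = 800.8 rad/s.
Step 2 — f₀ = ω₀/(2π) = 127.5 Hz.
Step 3 — Series Q: Q = ω₀L/R = 800.8·0.0226/3580 = 0.005055.
Step 4 — Bandwidth: Δω = ω₀/Q = 1.584e+05 rad/s; BW = Δω/(2π) = 2.521e+04 Hz.

(a) f₀ = 127.5 Hz  (b) Q = 0.005055  (c) BW = 2.521e+04 Hz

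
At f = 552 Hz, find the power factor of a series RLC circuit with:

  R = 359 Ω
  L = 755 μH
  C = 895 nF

Step 1 — Angular frequency: ω = 2π·f = 2π·552 = 3468 rad/s.
Step 2 — Component impedances:
  R: Z = R = 359 Ω
  L: Z = jωL = j·3468·0.000755 = 0 + j2.619 Ω
  C: Z = 1/(jωC) = -j/(ω·C) = 0 - j322.1 Ω
Step 3 — Series combination: Z_total = R + L + C = 359 - j319.5 Ω = 480.6∠-41.7° Ω.
Step 4 — Power factor: PF = cos(φ) = Re(Z)/|Z| = 359/480.6 = 0.747.
Step 5 — Type: Im(Z) = -319.5 ⇒ leading (phase φ = -41.7°).

PF = 0.747 (leading, φ = -41.7°)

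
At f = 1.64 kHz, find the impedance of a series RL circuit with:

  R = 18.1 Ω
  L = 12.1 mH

Step 1 — Angular frequency: ω = 2π·f = 2π·1640 = 1.03e+04 rad/s.
Step 2 — Component impedances:
  R: Z = R = 18.1 Ω
  L: Z = jωL = j·1.03e+04·0.0121 = 0 + j124.7 Ω
Step 3 — Series combination: Z_total = R + L = 18.1 + j124.7 Ω = 126∠81.7° Ω.

Z = 18.1 + j124.7 Ω = 126∠81.7° Ω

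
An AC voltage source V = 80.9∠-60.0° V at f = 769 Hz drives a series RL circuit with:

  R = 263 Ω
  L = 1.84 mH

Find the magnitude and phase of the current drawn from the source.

Step 1 — Angular frequency: ω = 2π·f = 2π·769 = 4832 rad/s.
Step 2 — Component impedances:
  R: Z = R = 263 Ω
  L: Z = jωL = j·4832·0.00184 = 0 + j8.89 Ω
Step 3 — Series combination: Z_total = R + L = 263 + j8.89 Ω = 263.2∠1.9° Ω.
Step 4 — Source phasor: V = 80.9∠-60.0° V = 40.45 - j70.06 V.
Step 5 — Ohm's law: I = V / Z_total = (40.45 - j70.06) / (263 + j8.89) = 0.1446 - j0.2713 A.
Step 6 — Convert to polar: |I| = 0.3074 A, ∠I = -61.9°.

I = 0.3074∠-61.9° A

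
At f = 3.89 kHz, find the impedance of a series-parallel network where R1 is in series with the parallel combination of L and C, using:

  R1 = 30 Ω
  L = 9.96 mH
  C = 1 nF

Step 1 — Angular frequency: ω = 2π·f = 2π·3890 = 2.444e+04 rad/s.
Step 2 — Component impedances:
  R1: Z = R = 30 Ω
  L: Z = jωL = j·2.444e+04·0.00996 = 0 + j243.4 Ω
  C: Z = 1/(jωC) = -j/(ω·C) = 0 - j4.091e+04 Ω
Step 3 — Parallel branch: L || C = 1/(1/L + 1/C) = 0 + j244.9 Ω.
Step 4 — Series with R1: Z_total = R1 + (L || C) = 30 + j244.9 Ω = 246.7∠83.0° Ω.

Z = 30 + j244.9 Ω = 246.7∠83.0° Ω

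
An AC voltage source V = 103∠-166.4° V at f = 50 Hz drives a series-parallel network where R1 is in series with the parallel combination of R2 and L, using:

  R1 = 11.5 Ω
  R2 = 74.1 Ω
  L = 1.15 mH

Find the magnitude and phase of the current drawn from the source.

Step 1 — Angular frequency: ω = 2π·f = 2π·50 = 314.2 rad/s.
Step 2 — Component impedances:
  R1: Z = R = 11.5 Ω
  R2: Z = R = 74.1 Ω
  L: Z = jωL = j·314.2·0.00115 = 0 + j0.3613 Ω
Step 3 — Parallel branch: R2 || L = 1/(1/R2 + 1/L) = 0.001761 + j0.3613 Ω.
Step 4 — Series with R1: Z_total = R1 + (R2 || L) = 11.5 + j0.3613 Ω = 11.51∠1.8° Ω.
Step 5 — Source phasor: V = 103∠-166.4° V = -100.1 - j24.22 V.
Step 6 — Ohm's law: I = V / Z_total = (-100.1 - j24.22) / (11.5 + j0.3613) = -8.762 - j1.831 A.
Step 7 — Convert to polar: |I| = 8.951 A, ∠I = -168.2°.

I = 8.951∠-168.2° A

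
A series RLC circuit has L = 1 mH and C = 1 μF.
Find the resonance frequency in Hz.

Step 1 — Resonance condition Im(Z)=0 gives ω₀ = 1/√(LC).
Step 2 — ω₀ = 1/√(0.001·1e-06) = 3.162e+04 rad/s.
Step 3 — f₀ = ω₀/(2π) = 5033 Hz.

f₀ = 5033 Hz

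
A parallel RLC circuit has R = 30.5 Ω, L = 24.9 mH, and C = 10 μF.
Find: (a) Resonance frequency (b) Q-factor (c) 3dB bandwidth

Step 1 — Resonance: ω₀ = 1/√(LC) = 1/√(0.0249·1e-05) = 2004 rad/s.
Step 2 — f₀ = ω₀/(2π) = 318.9 Hz.
Step 3 — Parallel Q: Q = R/(ω₀L) = 30.5/(2004·0.0249) = 0.6112.
Step 4 — Bandwidth: Δω = ω₀/Q = 3279 rad/s; BW = Δω/(2π) = 521.8 Hz.

(a) f₀ = 318.9 Hz  (b) Q = 0.6112  (c) BW = 521.8 Hz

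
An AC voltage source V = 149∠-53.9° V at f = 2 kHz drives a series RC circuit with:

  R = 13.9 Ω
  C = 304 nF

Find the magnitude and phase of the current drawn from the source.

Step 1 — Angular frequency: ω = 2π·f = 2π·2000 = 1.257e+04 rad/s.
Step 2 — Component impedances:
  R: Z = R = 13.9 Ω
  C: Z = 1/(jωC) = -j/(ω·C) = 0 - j261.8 Ω
Step 3 — Series combination: Z_total = R + C = 13.9 - j261.8 Ω = 262.1∠-87.0° Ω.
Step 4 — Source phasor: V = 149∠-53.9° V = 87.79 - j120.4 V.
Step 5 — Ohm's law: I = V / Z_total = (87.79 - j120.4) / (13.9 - j261.8) = 0.4764 + j0.3101 A.
Step 6 — Convert to polar: |I| = 0.5684 A, ∠I = 33.1°.

I = 0.5684∠33.1° A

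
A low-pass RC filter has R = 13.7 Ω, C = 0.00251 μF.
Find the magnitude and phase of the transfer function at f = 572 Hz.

Step 1 — Angular frequency: ω = 2π·572 = 3594 rad/s.
Step 2 — Transfer function: H(jω) = 1/(1 + jωRC).
Step 3 — Denominator: 1 + jωRC = 1 + j·3594·13.7·2.51e-09 = 1 + j0.0001236.
Step 4 — H = 1 - j0.0001236.
Step 5 — Magnitude: |H| = 1 (-0.0 dB); phase: φ = -0.0°.

|H| = 1 (-0.0 dB), φ = -0.0°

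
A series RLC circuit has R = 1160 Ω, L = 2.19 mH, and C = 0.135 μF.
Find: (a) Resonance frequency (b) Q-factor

Step 1 — Resonance condition Im(Z)=0 gives ω₀ = 1/√(LC).
Step 2 — ω₀ = 1/√(0.00219·1.35e-07) = 5.816e+04 rad/s.
Step 3 — f₀ = ω₀/(2π) = 9256 Hz.
Step 4 — Series Q: Q = ω₀L/R = 5.816e+04·0.00219/1160 = 0.1098.

(a) f₀ = 9256 Hz  (b) Q = 0.1098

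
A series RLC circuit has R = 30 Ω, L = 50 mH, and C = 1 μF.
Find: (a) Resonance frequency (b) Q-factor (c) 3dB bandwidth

Step 1 — Resonance condition Im(Z)=0 gives ω₀ = 1/√(LC).
Step 2 — ω₀ = 1/√(0.05·1e-06) = 4472 rad/s.
Step 3 — f₀ = ω₀/(2π) = 711.8 Hz.
Step 4 — Series Q: Q = ω₀L/R = 4472·0.05/30 = 7.454.
Step 5 — 3dB bandwidth: Δω = ω₀/Q = 600 rad/s; BW = Δω/(2π) = 95.49 Hz.

(a) f₀ = 711.8 Hz  (b) Q = 7.454  (c) BW = 95.49 Hz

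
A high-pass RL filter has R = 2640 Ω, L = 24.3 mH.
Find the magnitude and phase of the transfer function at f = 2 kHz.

Step 1 — Angular frequency: ω = 2π·2000 = 1.257e+04 rad/s.
Step 2 — Transfer function: H(jω) = jωL/(R + jωL).
Step 3 — Numerator jωL = j·305.4; denominator R + jωL = 2640 + j305.4.
Step 4 — H = 0.0132 + j0.1141.
Step 5 — Magnitude: |H| = 0.1149 (-18.8 dB); phase: φ = 83.4°.

|H| = 0.1149 (-18.8 dB), φ = 83.4°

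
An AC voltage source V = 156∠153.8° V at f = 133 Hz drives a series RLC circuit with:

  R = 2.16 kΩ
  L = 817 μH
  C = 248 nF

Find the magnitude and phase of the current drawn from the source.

Step 1 — Angular frequency: ω = 2π·f = 2π·133 = 835.7 rad/s.
Step 2 — Component impedances:
  R: Z = R = 2160 Ω
  L: Z = jωL = j·835.7·0.000817 = 0 + j0.6827 Ω
  C: Z = 1/(jωC) = -j/(ω·C) = 0 - j4825 Ω
Step 3 — Series combination: Z_total = R + L + C = 2160 - j4825 Ω = 5286∠-65.9° Ω.
Step 4 — Source phasor: V = 156∠153.8° V = -140 + j68.87 V.
Step 5 — Ohm's law: I = V / Z_total = (-140 + j68.87) / (2160 - j4825) = -0.02271 - j0.01884 A.
Step 6 — Convert to polar: |I| = 0.02951 A, ∠I = -140.3°.

I = 0.02951∠-140.3° A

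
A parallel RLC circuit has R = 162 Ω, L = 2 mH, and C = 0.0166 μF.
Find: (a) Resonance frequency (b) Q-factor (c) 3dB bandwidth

Step 1 — Resonance: ω₀ = 1/√(LC) = 1/√(0.002·1.66e-08) = 1.736e+05 rad/s.
Step 2 — f₀ = ω₀/(2π) = 2.762e+04 Hz.
Step 3 — Parallel Q: Q = R/(ω₀L) = 162/(1.736e+05·0.002) = 0.4667.
Step 4 — Bandwidth: Δω = ω₀/Q = 3.719e+05 rad/s; BW = Δω/(2π) = 5.918e+04 Hz.

(a) f₀ = 2.762e+04 Hz  (b) Q = 0.4667  (c) BW = 5.918e+04 Hz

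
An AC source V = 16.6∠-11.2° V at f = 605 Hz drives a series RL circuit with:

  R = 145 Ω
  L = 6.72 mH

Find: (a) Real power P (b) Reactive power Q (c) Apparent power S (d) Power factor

Step 1 — Angular frequency: ω = 2π·f = 2π·605 = 3801 rad/s.
Step 2 — Component impedances:
  R: Z = R = 145 Ω
  L: Z = jωL = j·3801·0.00672 = 0 + j25.54 Ω
Step 3 — Series combination: Z_total = R + L = 145 + j25.54 Ω = 147.2∠10.0° Ω.
Step 4 — Source phasor: V = 16.6∠-11.2° V = 16.28 - j3.224 V.
Step 5 — Current: I = V / Z = 0.1051 - j0.04076 A = 0.1127∠-21.2° A.
Step 6 — Complex power: S = V·I* = 1.843 + j0.3247 VA.
Step 7 — Real power: P = Re(S) = 1.843 W.
Step 8 — Reactive power: Q = Im(S) = 0.3247 VAR.
Step 9 — Apparent power: |S| = 1.872 VA.
Step 10 — Power factor: PF = P/|S| = 0.9848 (lagging).

(a) P = 1.843 W  (b) Q = 0.3247 VAR  (c) S = 1.872 VA  (d) PF = 0.9848 (lagging)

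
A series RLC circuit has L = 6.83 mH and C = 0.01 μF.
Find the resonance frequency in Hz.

Step 1 — Resonance condition Im(Z)=0 gives ω₀ = 1/√(LC).
Step 2 — ω₀ = 1/√(0.00683·1e-08) = 1.21e+05 rad/s.
Step 3 — f₀ = ω₀/(2π) = 1.926e+04 Hz.

f₀ = 1.926e+04 Hz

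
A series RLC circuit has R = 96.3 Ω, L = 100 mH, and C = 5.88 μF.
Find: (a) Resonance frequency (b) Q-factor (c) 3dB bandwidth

Step 1 — Resonance condition Im(Z)=0 gives ω₀ = 1/√(LC).
Step 2 — ω₀ = 1/√(0.1·5.88e-06) = 1304 rad/s.
Step 3 — f₀ = ω₀/(2π) = 207.6 Hz.
Step 4 — Series Q: Q = ω₀L/R = 1304·0.1/96.3 = 1.354.
Step 5 — 3dB bandwidth: Δω = ω₀/Q = 963 rad/s; BW = Δω/(2π) = 153.3 Hz.

(a) f₀ = 207.6 Hz  (b) Q = 1.354  (c) BW = 153.3 Hz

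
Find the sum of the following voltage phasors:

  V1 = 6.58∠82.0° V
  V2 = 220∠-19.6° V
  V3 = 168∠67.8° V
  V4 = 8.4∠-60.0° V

Step 1 — Convert each phasor to rectangular form:
  V1 = 6.58·(cos(82.0°) + j·sin(82.0°)) = 0.9158 + j6.516 V
  V2 = 220·(cos(-19.6°) + j·sin(-19.6°)) = 207.3 - j73.8 V
  V3 = 168·(cos(67.8°) + j·sin(67.8°)) = 63.48 + j155.5 V
  V4 = 8.4·(cos(-60.0°) + j·sin(-60.0°)) = 4.2 - j7.275 V
Step 2 — Sum components: V_total = 275.8 + j80.99 V.
Step 3 — Convert to polar: |V_total| = 287.5 V, ∠V_total = 16.4°.

V_total = 287.5∠16.4° V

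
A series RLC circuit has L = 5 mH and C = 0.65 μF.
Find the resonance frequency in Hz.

Step 1 — Resonance condition Im(Z)=0 gives ω₀ = 1/√(LC).
Step 2 — ω₀ = 1/√(0.005·6.5e-07) = 1.754e+04 rad/s.
Step 3 — f₀ = ω₀/(2π) = 2792 Hz.

f₀ = 2792 Hz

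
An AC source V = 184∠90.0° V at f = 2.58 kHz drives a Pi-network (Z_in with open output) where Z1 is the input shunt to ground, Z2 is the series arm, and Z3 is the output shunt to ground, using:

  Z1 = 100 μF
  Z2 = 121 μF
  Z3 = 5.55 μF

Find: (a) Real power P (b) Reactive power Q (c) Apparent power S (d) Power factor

Step 1 — Angular frequency: ω = 2π·f = 2π·2580 = 1.621e+04 rad/s.
Step 2 — Component impedances:
  Z1: Z = 1/(jωC) = -j/(ω·C) = 0 - j0.6169 Ω
  Z2: Z = 1/(jωC) = -j/(ω·C) = 0 - j0.5098 Ω
  Z3: Z = 1/(jωC) = -j/(ω·C) = 0 - j11.11 Ω
Step 3 — With open output, the series arm Z2 and the output shunt Z3 appear in series to ground: Z2 + Z3 = 0 - j11.62 Ω.
Step 4 — Parallel with input shunt Z1: Z_in = Z1 || (Z2 + Z3) = 0 - j0.5858 Ω = 0.5858∠-90.0° Ω.
Step 5 — Source phasor: V = 184∠90.0° V = 0 + j184 V.
Step 6 — Current: I = V / Z = -314.1 A = 314.1∠180.0° A.
Step 7 — Complex power: S = V·I* = 0 - j5.78e+04 VA.
Step 8 — Real power: P = Re(S) = 0 W.
Step 9 — Reactive power: Q = Im(S) = -5.78e+04 VAR.
Step 10 — Apparent power: |S| = 5.78e+04 VA.
Step 11 — Power factor: PF = P/|S| = 0 (leading).

(a) P = 0 W  (b) Q = -5.78e+04 VAR  (c) S = 5.78e+04 VA  (d) PF = 0 (leading)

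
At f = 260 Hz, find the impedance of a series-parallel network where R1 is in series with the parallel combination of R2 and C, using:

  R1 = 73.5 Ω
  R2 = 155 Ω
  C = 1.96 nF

Step 1 — Angular frequency: ω = 2π·f = 2π·260 = 1634 rad/s.
Step 2 — Component impedances:
  R1: Z = R = 73.5 Ω
  R2: Z = R = 155 Ω
  C: Z = 1/(jωC) = -j/(ω·C) = 0 - j3.123e+05 Ω
Step 3 — Parallel branch: R2 || C = 1/(1/R2 + 1/C) = 155 - j0.07693 Ω.
Step 4 — Series with R1: Z_total = R1 + (R2 || C) = 228.5 - j0.07693 Ω = 228.5∠-0.0° Ω.

Z = 228.5 - j0.07693 Ω = 228.5∠-0.0° Ω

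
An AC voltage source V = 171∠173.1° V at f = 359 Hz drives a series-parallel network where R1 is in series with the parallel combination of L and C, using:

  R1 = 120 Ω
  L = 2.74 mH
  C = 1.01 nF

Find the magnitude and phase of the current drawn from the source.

Step 1 — Angular frequency: ω = 2π·f = 2π·359 = 2256 rad/s.
Step 2 — Component impedances:
  R1: Z = R = 120 Ω
  L: Z = jωL = j·2256·0.00274 = 0 + j6.181 Ω
  C: Z = 1/(jωC) = -j/(ω·C) = 0 - j4.389e+05 Ω
Step 3 — Parallel branch: L || C = 1/(1/L + 1/C) = 0 + j6.181 Ω.
Step 4 — Series with R1: Z_total = R1 + (L || C) = 120 + j6.181 Ω = 120.2∠2.9° Ω.
Step 5 — Source phasor: V = 171∠173.1° V = -169.8 + j20.54 V.
Step 6 — Ohm's law: I = V / Z_total = (-169.8 + j20.54) / (120 + j6.181) = -1.402 + j0.2434 A.
Step 7 — Convert to polar: |I| = 1.423 A, ∠I = 170.2°.

I = 1.423∠170.2° A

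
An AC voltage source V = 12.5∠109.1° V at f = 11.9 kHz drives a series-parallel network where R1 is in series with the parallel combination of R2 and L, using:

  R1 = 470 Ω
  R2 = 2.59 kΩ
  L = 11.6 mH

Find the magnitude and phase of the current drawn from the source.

Step 1 — Angular frequency: ω = 2π·f = 2π·1.19e+04 = 7.477e+04 rad/s.
Step 2 — Component impedances:
  R1: Z = R = 470 Ω
  R2: Z = R = 2590 Ω
  L: Z = jωL = j·7.477e+04·0.0116 = 0 + j867.3 Ω
Step 3 — Parallel branch: R2 || L = 1/(1/R2 + 1/L) = 261.2 + j779.9 Ω.
Step 4 — Series with R1: Z_total = R1 + (R2 || L) = 731.2 + j779.9 Ω = 1069∠46.8° Ω.
Step 5 — Source phasor: V = 12.5∠109.1° V = -4.09 + j11.81 V.
Step 6 — Ohm's law: I = V / Z_total = (-4.09 + j11.81) / (731.2 + j779.9) = 0.005444 + j0.01035 A.
Step 7 — Convert to polar: |I| = 0.01169 A, ∠I = 62.3°.

I = 0.01169∠62.3° A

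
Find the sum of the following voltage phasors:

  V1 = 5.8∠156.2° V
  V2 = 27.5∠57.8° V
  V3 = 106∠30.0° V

Step 1 — Convert each phasor to rectangular form:
  V1 = 5.8·(cos(156.2°) + j·sin(156.2°)) = -5.307 + j2.341 V
  V2 = 27.5·(cos(57.8°) + j·sin(57.8°)) = 14.65 + j23.27 V
  V3 = 106·(cos(30.0°) + j·sin(30.0°)) = 91.8 + j53 V
Step 2 — Sum components: V_total = 101.1 + j78.61 V.
Step 3 — Convert to polar: |V_total| = 128.1 V, ∠V_total = 37.9°.

V_total = 128.1∠37.9° V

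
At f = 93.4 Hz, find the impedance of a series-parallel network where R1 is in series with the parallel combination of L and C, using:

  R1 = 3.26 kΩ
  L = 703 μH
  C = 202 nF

Step 1 — Angular frequency: ω = 2π·f = 2π·93.4 = 586.8 rad/s.
Step 2 — Component impedances:
  R1: Z = R = 3260 Ω
  L: Z = jωL = j·586.8·0.000703 = 0 + j0.4126 Ω
  C: Z = 1/(jωC) = -j/(ω·C) = 0 - j8436 Ω
Step 3 — Parallel branch: L || C = 1/(1/L + 1/C) = 0 + j0.4126 Ω.
Step 4 — Series with R1: Z_total = R1 + (L || C) = 3260 + j0.4126 Ω = 3260∠0.0° Ω.

Z = 3260 + j0.4126 Ω = 3260∠0.0° Ω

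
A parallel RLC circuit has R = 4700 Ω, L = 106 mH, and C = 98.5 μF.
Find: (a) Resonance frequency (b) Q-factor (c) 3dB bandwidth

Step 1 — Resonance: ω₀ = 1/√(LC) = 1/√(0.106·9.85e-05) = 309.5 rad/s.
Step 2 — f₀ = ω₀/(2π) = 49.25 Hz.
Step 3 — Parallel Q: Q = R/(ω₀L) = 4700/(309.5·0.106) = 143.3.
Step 4 — Bandwidth: Δω = ω₀/Q = 2.16 rad/s; BW = Δω/(2π) = 0.3438 Hz.

(a) f₀ = 49.25 Hz  (b) Q = 143.3  (c) BW = 0.3438 Hz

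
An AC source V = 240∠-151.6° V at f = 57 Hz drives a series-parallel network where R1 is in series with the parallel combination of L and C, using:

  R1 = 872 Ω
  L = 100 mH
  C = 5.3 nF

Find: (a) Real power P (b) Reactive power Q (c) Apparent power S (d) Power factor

Step 1 — Angular frequency: ω = 2π·f = 2π·57 = 358.1 rad/s.
Step 2 — Component impedances:
  R1: Z = R = 872 Ω
  L: Z = jωL = j·358.1·0.1 = 0 + j35.81 Ω
  C: Z = 1/(jωC) = -j/(ω·C) = 0 - j5.268e+05 Ω
Step 3 — Parallel branch: L || C = 1/(1/L + 1/C) = 0 + j35.82 Ω.
Step 4 — Series with R1: Z_total = R1 + (L || C) = 872 + j35.82 Ω = 872.7∠2.4° Ω.
Step 5 — Source phasor: V = 240∠-151.6° V = -211.1 - j114.1 V.
Step 6 — Current: I = V / Z = -0.2471 - j0.1208 A = 0.275∠-154.0° A.
Step 7 — Complex power: S = V·I* = 65.94 + j2.709 VA.
Step 8 — Real power: P = Re(S) = 65.94 W.
Step 9 — Reactive power: Q = Im(S) = 2.709 VAR.
Step 10 — Apparent power: |S| = 66 VA.
Step 11 — Power factor: PF = P/|S| = 0.9992 (lagging).

(a) P = 65.94 W  (b) Q = 2.709 VAR  (c) S = 66 VA  (d) PF = 0.9992 (lagging)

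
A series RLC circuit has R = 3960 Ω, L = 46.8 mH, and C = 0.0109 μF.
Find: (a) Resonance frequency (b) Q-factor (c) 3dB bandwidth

Step 1 — Resonance condition Im(Z)=0 gives ω₀ = 1/√(LC).
Step 2 — ω₀ = 1/√(0.0468·1.09e-08) = 4.428e+04 rad/s.
Step 3 — f₀ = ω₀/(2π) = 7047 Hz.
Step 4 — Series Q: Q = ω₀L/R = 4.428e+04·0.0468/3960 = 0.5233.
Step 5 — 3dB bandwidth: Δω = ω₀/Q = 8.462e+04 rad/s; BW = Δω/(2π) = 1.347e+04 Hz.

(a) f₀ = 7047 Hz  (b) Q = 0.5233  (c) BW = 1.347e+04 Hz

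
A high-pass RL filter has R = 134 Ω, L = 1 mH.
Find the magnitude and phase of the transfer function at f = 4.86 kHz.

Step 1 — Angular frequency: ω = 2π·4860 = 3.054e+04 rad/s.
Step 2 — Transfer function: H(jω) = jωL/(R + jωL).
Step 3 — Numerator jωL = j·30.54; denominator R + jωL = 134 + j30.54.
Step 4 — H = 0.04937 + j0.2166.
Step 5 — Magnitude: |H| = 0.2222 (-13.1 dB); phase: φ = 77.2°.

|H| = 0.2222 (-13.1 dB), φ = 77.2°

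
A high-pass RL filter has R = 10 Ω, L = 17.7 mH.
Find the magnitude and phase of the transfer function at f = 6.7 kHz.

Step 1 — Angular frequency: ω = 2π·6700 = 4.21e+04 rad/s.
Step 2 — Transfer function: H(jω) = jωL/(R + jωL).
Step 3 — Numerator jωL = j·745.1; denominator R + jωL = 10 + j745.1.
Step 4 — H = 0.9998 + j0.01342.
Step 5 — Magnitude: |H| = 0.9999 (-0.0 dB); phase: φ = 0.8°.

|H| = 0.9999 (-0.0 dB), φ = 0.8°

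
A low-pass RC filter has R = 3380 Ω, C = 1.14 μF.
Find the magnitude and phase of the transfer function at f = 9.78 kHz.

Step 1 — Angular frequency: ω = 2π·9780 = 6.145e+04 rad/s.
Step 2 — Transfer function: H(jω) = 1/(1 + jωRC).
Step 3 — Denominator: 1 + jωRC = 1 + j·6.145e+04·3380·1.14e-06 = 1 + j236.8.
Step 4 — H = 1.784e-05 - j0.004223.
Step 5 — Magnitude: |H| = 0.004223 (-47.5 dB); phase: φ = -89.8°.

|H| = 0.004223 (-47.5 dB), φ = -89.8°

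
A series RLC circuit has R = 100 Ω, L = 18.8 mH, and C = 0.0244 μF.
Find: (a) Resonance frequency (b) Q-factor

Step 1 — Resonance condition Im(Z)=0 gives ω₀ = 1/√(LC).
Step 2 — ω₀ = 1/√(0.0188·2.44e-08) = 4.669e+04 rad/s.
Step 3 — f₀ = ω₀/(2π) = 7431 Hz.
Step 4 — Series Q: Q = ω₀L/R = 4.669e+04·0.0188/100 = 8.778.

(a) f₀ = 7431 Hz  (b) Q = 8.778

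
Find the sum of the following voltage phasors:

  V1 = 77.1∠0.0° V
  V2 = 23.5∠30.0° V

Step 1 — Convert each phasor to rectangular form:
  V1 = 77.1·(cos(0.0°) + j·sin(0.0°)) = 77.1 V
  V2 = 23.5·(cos(30.0°) + j·sin(30.0°)) = 20.35 + j11.75 V
Step 2 — Sum components: V_total = 97.45 + j11.75 V.
Step 3 — Convert to polar: |V_total| = 98.16 V, ∠V_total = 6.9°.

V_total = 98.16∠6.9° V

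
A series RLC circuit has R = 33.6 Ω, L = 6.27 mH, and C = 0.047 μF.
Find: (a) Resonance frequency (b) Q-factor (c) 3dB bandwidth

Step 1 — Resonance: ω₀ = 1/√(LC) = 1/√(0.00627·4.7e-08) = 5.825e+04 rad/s.
Step 2 — f₀ = ω₀/(2π) = 9271 Hz.
Step 3 — Series Q: Q = ω₀L/R = 5.825e+04·0.00627/33.6 = 10.87.
Step 4 — Bandwidth: Δω = ω₀/Q = 5359 rad/s; BW = Δω/(2π) = 852.9 Hz.

(a) f₀ = 9271 Hz  (b) Q = 10.87  (c) BW = 852.9 Hz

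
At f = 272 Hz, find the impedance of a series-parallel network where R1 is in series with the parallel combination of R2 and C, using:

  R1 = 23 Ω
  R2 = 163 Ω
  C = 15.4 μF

Step 1 — Angular frequency: ω = 2π·f = 2π·272 = 1709 rad/s.
Step 2 — Component impedances:
  R1: Z = R = 23 Ω
  R2: Z = R = 163 Ω
  C: Z = 1/(jωC) = -j/(ω·C) = 0 - j38 Ω
Step 3 — Parallel branch: R2 || C = 1/(1/R2 + 1/C) = 8.4 - j36.04 Ω.
Step 4 — Series with R1: Z_total = R1 + (R2 || C) = 31.4 - j36.04 Ω = 47.8∠-48.9° Ω.

Z = 31.4 - j36.04 Ω = 47.8∠-48.9° Ω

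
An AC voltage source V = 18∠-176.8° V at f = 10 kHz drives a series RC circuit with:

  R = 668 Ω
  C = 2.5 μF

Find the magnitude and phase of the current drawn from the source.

Step 1 — Angular frequency: ω = 2π·f = 2π·1e+04 = 6.283e+04 rad/s.
Step 2 — Component impedances:
  R: Z = R = 668 Ω
  C: Z = 1/(jωC) = -j/(ω·C) = 0 - j6.366 Ω
Step 3 — Series combination: Z_total = R + C = 668 - j6.366 Ω = 668∠-0.5° Ω.
Step 4 — Source phasor: V = 18∠-176.8° V = -17.97 - j1.005 V.
Step 5 — Ohm's law: I = V / Z_total = (-17.97 - j1.005) / (668 - j6.366) = -0.02689 - j0.00176 A.
Step 6 — Convert to polar: |I| = 0.02694 A, ∠I = -176.3°.

I = 0.02694∠-176.3° A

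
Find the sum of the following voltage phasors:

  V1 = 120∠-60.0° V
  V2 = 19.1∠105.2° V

Step 1 — Convert each phasor to rectangular form:
  V1 = 120·(cos(-60.0°) + j·sin(-60.0°)) = 60 - j103.9 V
  V2 = 19.1·(cos(105.2°) + j·sin(105.2°)) = -5.008 + j18.43 V
Step 2 — Sum components: V_total = 54.99 - j85.49 V.
Step 3 — Convert to polar: |V_total| = 101.7 V, ∠V_total = -57.2°.

V_total = 101.7∠-57.2° V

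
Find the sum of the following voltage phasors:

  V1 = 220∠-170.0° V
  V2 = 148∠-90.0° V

Step 1 — Convert each phasor to rectangular form:
  V1 = 220·(cos(-170.0°) + j·sin(-170.0°)) = -216.7 - j38.2 V
  V2 = 148·(cos(-90.0°) + j·sin(-90.0°)) = 0 - j148 V
Step 2 — Sum components: V_total = -216.7 - j186.2 V.
Step 3 — Convert to polar: |V_total| = 285.7 V, ∠V_total = -139.3°.

V_total = 285.7∠-139.3° V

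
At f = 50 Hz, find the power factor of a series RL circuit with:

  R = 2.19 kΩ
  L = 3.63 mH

Step 1 — Angular frequency: ω = 2π·f = 2π·50 = 314.2 rad/s.
Step 2 — Component impedances:
  R: Z = R = 2190 Ω
  L: Z = jωL = j·314.2·0.00363 = 0 + j1.14 Ω
Step 3 — Series combination: Z_total = R + L = 2190 + j1.14 Ω = 2190∠0.0° Ω.
Step 4 — Power factor: PF = cos(φ) = Re(Z)/|Z| = 2190/2190 = 1.
Step 5 — Type: Im(Z) = 1.14 ⇒ lagging (phase φ = 0.0°).

PF = 1 (lagging, φ = 0.0°)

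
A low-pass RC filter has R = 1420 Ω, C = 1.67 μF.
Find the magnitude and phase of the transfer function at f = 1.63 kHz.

Step 1 — Angular frequency: ω = 2π·1630 = 1.024e+04 rad/s.
Step 2 — Transfer function: H(jω) = 1/(1 + jωRC).
Step 3 — Denominator: 1 + jωRC = 1 + j·1.024e+04·1420·1.67e-06 = 1 + j24.29.
Step 4 — H = 0.001692 - j0.0411.
Step 5 — Magnitude: |H| = 0.04114 (-27.7 dB); phase: φ = -87.6°.

|H| = 0.04114 (-27.7 dB), φ = -87.6°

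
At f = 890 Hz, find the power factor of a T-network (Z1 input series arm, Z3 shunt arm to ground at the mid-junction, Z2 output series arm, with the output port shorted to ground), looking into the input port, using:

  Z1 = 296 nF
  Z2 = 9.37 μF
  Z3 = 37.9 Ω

Step 1 — Angular frequency: ω = 2π·f = 2π·890 = 5592 rad/s.
Step 2 — Component impedances:
  Z1: Z = 1/(jωC) = -j/(ω·C) = 0 - j604.1 Ω
  Z2: Z = 1/(jωC) = -j/(ω·C) = 0 - j19.08 Ω
  Z3: Z = R = 37.9 Ω
Step 3 — With the output port shorted to ground, the output series arm Z2 runs from the junction to ground; the shunt arm Z3 also runs from the junction to ground. They appear in parallel: Z3 || Z2 = 7.666 - j15.22 Ω.
Step 4 — Series with input arm Z1: Z_in = Z1 + (Z3 || Z2) = 7.666 - j619.4 Ω = 619.4∠-89.3° Ω.
Step 5 — Power factor: PF = cos(φ) = Re(Z)/|Z| = 7.666/619.4 = 0.01238.
Step 6 — Type: Im(Z) = -619.4 ⇒ leading (phase φ = -89.3°).

PF = 0.01238 (leading, φ = -89.3°)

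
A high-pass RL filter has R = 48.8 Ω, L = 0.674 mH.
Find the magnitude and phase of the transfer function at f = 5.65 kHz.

Step 1 — Angular frequency: ω = 2π·5650 = 3.55e+04 rad/s.
Step 2 — Transfer function: H(jω) = jωL/(R + jωL).
Step 3 — Numerator jωL = j·23.93; denominator R + jωL = 48.8 + j23.93.
Step 4 — H = 0.1938 + j0.3953.
Step 5 — Magnitude: |H| = 0.4402 (-7.1 dB); phase: φ = 63.9°.

|H| = 0.4402 (-7.1 dB), φ = 63.9°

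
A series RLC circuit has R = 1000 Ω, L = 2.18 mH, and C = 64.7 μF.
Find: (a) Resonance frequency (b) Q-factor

Step 1 — Resonance condition Im(Z)=0 gives ω₀ = 1/√(LC).
Step 2 — ω₀ = 1/√(0.00218·6.47e-05) = 2663 rad/s.
Step 3 — f₀ = ω₀/(2π) = 423.8 Hz.
Step 4 — Series Q: Q = ω₀L/R = 2663·0.00218/1000 = 0.005805.

(a) f₀ = 423.8 Hz  (b) Q = 0.005805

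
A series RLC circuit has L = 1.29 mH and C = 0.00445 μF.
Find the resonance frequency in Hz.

Step 1 — Resonance condition Im(Z)=0 gives ω₀ = 1/√(LC).
Step 2 — ω₀ = 1/√(0.00129·4.45e-09) = 4.174e+05 rad/s.
Step 3 — f₀ = ω₀/(2π) = 6.643e+04 Hz.

f₀ = 6.643e+04 Hz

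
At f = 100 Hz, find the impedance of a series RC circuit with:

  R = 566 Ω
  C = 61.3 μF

Step 1 — Angular frequency: ω = 2π·f = 2π·100 = 628.3 rad/s.
Step 2 — Component impedances:
  R: Z = R = 566 Ω
  C: Z = 1/(jωC) = -j/(ω·C) = 0 - j25.96 Ω
Step 3 — Series combination: Z_total = R + C = 566 - j25.96 Ω = 566.6∠-2.6° Ω.

Z = 566 - j25.96 Ω = 566.6∠-2.6° Ω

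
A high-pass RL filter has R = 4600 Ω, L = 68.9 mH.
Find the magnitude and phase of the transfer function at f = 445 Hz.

Step 1 — Angular frequency: ω = 2π·445 = 2796 rad/s.
Step 2 — Transfer function: H(jω) = jωL/(R + jωL).
Step 3 — Numerator jωL = j·192.6; denominator R + jωL = 4600 + j192.6.
Step 4 — H = 0.001751 + j0.04181.
Step 5 — Magnitude: |H| = 0.04184 (-27.6 dB); phase: φ = 87.6°.

|H| = 0.04184 (-27.6 dB), φ = 87.6°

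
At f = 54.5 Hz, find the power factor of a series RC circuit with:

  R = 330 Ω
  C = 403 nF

Step 1 — Angular frequency: ω = 2π·f = 2π·54.5 = 342.4 rad/s.
Step 2 — Component impedances:
  R: Z = R = 330 Ω
  C: Z = 1/(jωC) = -j/(ω·C) = 0 - j7246 Ω
Step 3 — Series combination: Z_total = R + C = 330 - j7246 Ω = 7254∠-87.4° Ω.
Step 4 — Power factor: PF = cos(φ) = Re(Z)/|Z| = 330/7254 = 0.04549.
Step 5 — Type: Im(Z) = -7246 ⇒ leading (phase φ = -87.4°).

PF = 0.04549 (leading, φ = -87.4°)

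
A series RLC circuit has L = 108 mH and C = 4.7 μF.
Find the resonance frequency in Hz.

Step 1 — Resonance condition Im(Z)=0 gives ω₀ = 1/√(LC).
Step 2 — ω₀ = 1/√(0.108·4.7e-06) = 1404 rad/s.
Step 3 — f₀ = ω₀/(2π) = 223.4 Hz.

f₀ = 223.4 Hz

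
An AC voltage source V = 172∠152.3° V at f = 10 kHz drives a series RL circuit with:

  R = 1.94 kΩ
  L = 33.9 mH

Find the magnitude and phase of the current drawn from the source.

Step 1 — Angular frequency: ω = 2π·f = 2π·1e+04 = 6.283e+04 rad/s.
Step 2 — Component impedances:
  R: Z = R = 1940 Ω
  L: Z = jωL = j·6.283e+04·0.0339 = 0 + j2130 Ω
Step 3 — Series combination: Z_total = R + L = 1940 + j2130 Ω = 2881∠47.7° Ω.
Step 4 — Source phasor: V = 172∠152.3° V = -152.3 + j79.95 V.
Step 5 — Ohm's law: I = V / Z_total = (-152.3 + j79.95) / (1940 + j2130) = -0.01508 + j0.05777 A.
Step 6 — Convert to polar: |I| = 0.0597 A, ∠I = 104.6°.

I = 0.0597∠104.6° A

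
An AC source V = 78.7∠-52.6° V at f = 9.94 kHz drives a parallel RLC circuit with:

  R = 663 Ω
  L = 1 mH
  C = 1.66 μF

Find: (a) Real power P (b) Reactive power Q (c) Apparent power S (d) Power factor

Step 1 — Angular frequency: ω = 2π·f = 2π·9940 = 6.245e+04 rad/s.
Step 2 — Component impedances:
  R: Z = R = 663 Ω
  L: Z = jωL = j·6.245e+04·0.001 = 0 + j62.45 Ω
  C: Z = 1/(jωC) = -j/(ω·C) = 0 - j9.646 Ω
Step 3 — Parallel combination: 1/Z_total = 1/R + 1/L + 1/C; Z_total = 0.1962 - j11.4 Ω = 11.41∠-89.0° Ω.
Step 4 — Source phasor: V = 78.7∠-52.6° V = 47.8 - j62.52 V.
Step 5 — Current: I = V / Z = 5.553 + j4.096 A = 6.9∠36.4° A.
Step 6 — Complex power: S = V·I* = 9.342 - j543 VA.
Step 7 — Real power: P = Re(S) = 9.342 W.
Step 8 — Reactive power: Q = Im(S) = -543 VAR.
Step 9 — Apparent power: |S| = 543 VA.
Step 10 — Power factor: PF = P/|S| = 0.0172 (leading).

(a) P = 9.342 W  (b) Q = -543 VAR  (c) S = 543 VA  (d) PF = 0.0172 (leading)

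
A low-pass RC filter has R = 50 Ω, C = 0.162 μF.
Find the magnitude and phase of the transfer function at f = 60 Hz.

Step 1 — Angular frequency: ω = 2π·60 = 377 rad/s.
Step 2 — Transfer function: H(jω) = 1/(1 + jωRC).
Step 3 — Denominator: 1 + jωRC = 1 + j·377·50·1.62e-07 = 1 + j0.003054.
Step 4 — H = 1 - j0.003054.
Step 5 — Magnitude: |H| = 1 (-0.0 dB); phase: φ = -0.2°.

|H| = 1 (-0.0 dB), φ = -0.2°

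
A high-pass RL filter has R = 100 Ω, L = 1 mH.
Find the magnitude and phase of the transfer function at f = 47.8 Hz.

Step 1 — Angular frequency: ω = 2π·47.8 = 300.3 rad/s.
Step 2 — Transfer function: H(jω) = jωL/(R + jωL).
Step 3 — Numerator jωL = j·0.3003; denominator R + jωL = 100 + j0.3003.
Step 4 — H = 9.02e-06 + j0.003003.
Step 5 — Magnitude: |H| = 0.003003 (-50.4 dB); phase: φ = 89.8°.

|H| = 0.003003 (-50.4 dB), φ = 89.8°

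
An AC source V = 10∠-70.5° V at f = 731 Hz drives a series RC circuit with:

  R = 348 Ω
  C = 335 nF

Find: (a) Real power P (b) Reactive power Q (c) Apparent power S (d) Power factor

Step 1 — Angular frequency: ω = 2π·f = 2π·731 = 4593 rad/s.
Step 2 — Component impedances:
  R: Z = R = 348 Ω
  C: Z = 1/(jωC) = -j/(ω·C) = 0 - j649.9 Ω
Step 3 — Series combination: Z_total = R + C = 348 - j649.9 Ω = 737.2∠-61.8° Ω.
Step 4 — Source phasor: V = 10∠-70.5° V = 3.338 - j9.426 V.
Step 5 — Current: I = V / Z = 0.01341 - j0.002044 A = 0.01356∠-8.7° A.
Step 6 — Complex power: S = V·I* = 0.06403 - j0.1196 VA.
Step 7 — Real power: P = Re(S) = 0.06403 W.
Step 8 — Reactive power: Q = Im(S) = -0.1196 VAR.
Step 9 — Apparent power: |S| = 0.1356 VA.
Step 10 — Power factor: PF = P/|S| = 0.472 (leading).

(a) P = 0.06403 W  (b) Q = -0.1196 VAR  (c) S = 0.1356 VA  (d) PF = 0.472 (leading)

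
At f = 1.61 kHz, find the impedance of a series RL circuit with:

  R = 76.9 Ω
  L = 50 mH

Step 1 — Angular frequency: ω = 2π·f = 2π·1610 = 1.012e+04 rad/s.
Step 2 — Component impedances:
  R: Z = R = 76.9 Ω
  L: Z = jωL = j·1.012e+04·0.05 = 0 + j505.8 Ω
Step 3 — Series combination: Z_total = R + L = 76.9 + j505.8 Ω = 511.6∠81.4° Ω.

Z = 76.9 + j505.8 Ω = 511.6∠81.4° Ω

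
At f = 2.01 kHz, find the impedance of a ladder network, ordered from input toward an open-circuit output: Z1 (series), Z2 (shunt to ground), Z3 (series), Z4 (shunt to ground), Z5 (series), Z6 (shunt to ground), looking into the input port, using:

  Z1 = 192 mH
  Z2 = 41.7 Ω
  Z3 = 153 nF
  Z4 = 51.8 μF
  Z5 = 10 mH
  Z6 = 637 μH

Step 1 — Angular frequency: ω = 2π·f = 2π·2010 = 1.263e+04 rad/s.
Step 2 — Component impedances:
  Z1: Z = jωL = j·1.263e+04·0.192 = 0 + j2425 Ω
  Z2: Z = R = 41.7 Ω
  Z3: Z = 1/(jωC) = -j/(ω·C) = 0 - j517.5 Ω
  Z4: Z = 1/(jωC) = -j/(ω·C) = 0 - j1.529 Ω
  Z5: Z = jωL = j·1.263e+04·0.01 = 0 + j126.3 Ω
  Z6: Z = jωL = j·1.263e+04·0.000637 = 0 + j8.045 Ω
Step 3 — Ladder network (open output): work backward from the far end, alternating series and parallel combinations. Z_in = 41.43 + j2421 Ω = 2422∠89.0° Ω.

Z = 41.43 + j2421 Ω = 2422∠89.0° Ω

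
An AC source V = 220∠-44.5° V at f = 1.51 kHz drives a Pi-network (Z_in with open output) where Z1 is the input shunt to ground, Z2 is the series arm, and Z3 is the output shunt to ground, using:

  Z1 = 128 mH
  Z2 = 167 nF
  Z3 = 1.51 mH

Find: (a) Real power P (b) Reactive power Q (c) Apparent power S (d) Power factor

Step 1 — Angular frequency: ω = 2π·f = 2π·1510 = 9488 rad/s.
Step 2 — Component impedances:
  Z1: Z = jωL = j·9488·0.128 = 0 + j1214 Ω
  Z2: Z = 1/(jωC) = -j/(ω·C) = 0 - j631.1 Ω
  Z3: Z = jωL = j·9488·0.00151 = 0 + j14.33 Ω
Step 3 — With open output, the series arm Z2 and the output shunt Z3 appear in series to ground: Z2 + Z3 = 0 - j616.8 Ω.
Step 4 — Parallel with input shunt Z1: Z_in = Z1 || (Z2 + Z3) = 0 - j1253 Ω = 1253∠-90.0° Ω.
Step 5 — Source phasor: V = 220∠-44.5° V = 156.9 - j154.2 V.
Step 6 — Current: I = V / Z = 0.123 + j0.1252 A = 0.1755∠45.5° A.
Step 7 — Complex power: S = V·I* = 0 - j38.61 VA.
Step 8 — Real power: P = Re(S) = 0 W.
Step 9 — Reactive power: Q = Im(S) = -38.61 VAR.
Step 10 — Apparent power: |S| = 38.61 VA.
Step 11 — Power factor: PF = P/|S| = 0 (leading).

(a) P = 0 W  (b) Q = -38.61 VAR  (c) S = 38.61 VA  (d) PF = 0 (leading)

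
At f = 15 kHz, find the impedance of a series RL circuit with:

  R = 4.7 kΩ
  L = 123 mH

Step 1 — Angular frequency: ω = 2π·f = 2π·1.5e+04 = 9.425e+04 rad/s.
Step 2 — Component impedances:
  R: Z = R = 4700 Ω
  L: Z = jωL = j·9.425e+04·0.123 = 0 + j1.159e+04 Ω
Step 3 — Series combination: Z_total = R + L = 4700 + j1.159e+04 Ω = 1.251e+04∠67.9° Ω.

Z = 4700 + j1.159e+04 Ω = 1.251e+04∠67.9° Ω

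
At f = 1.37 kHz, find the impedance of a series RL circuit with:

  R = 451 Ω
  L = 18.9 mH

Step 1 — Angular frequency: ω = 2π·f = 2π·1370 = 8608 rad/s.
Step 2 — Component impedances:
  R: Z = R = 451 Ω
  L: Z = jωL = j·8608·0.0189 = 0 + j162.7 Ω
Step 3 — Series combination: Z_total = R + L = 451 + j162.7 Ω = 479.4∠19.8° Ω.

Z = 451 + j162.7 Ω = 479.4∠19.8° Ω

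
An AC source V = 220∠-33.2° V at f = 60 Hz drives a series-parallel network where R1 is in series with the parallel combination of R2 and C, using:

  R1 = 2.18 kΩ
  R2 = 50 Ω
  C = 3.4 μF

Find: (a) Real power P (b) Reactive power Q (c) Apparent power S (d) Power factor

Step 1 — Angular frequency: ω = 2π·f = 2π·60 = 377 rad/s.
Step 2 — Component impedances:
  R1: Z = R = 2180 Ω
  R2: Z = R = 50 Ω
  C: Z = 1/(jωC) = -j/(ω·C) = 0 - j780.2 Ω
Step 3 — Parallel branch: R2 || C = 1/(1/R2 + 1/C) = 49.8 - j3.191 Ω.
Step 4 — Series with R1: Z_total = R1 + (R2 || C) = 2230 - j3.191 Ω = 2230∠-0.1° Ω.
Step 5 — Source phasor: V = 220∠-33.2° V = 184.1 - j120.5 V.
Step 6 — Current: I = V / Z = 0.08264 - j0.05391 A = 0.09866∠-33.1° A.
Step 7 — Complex power: S = V·I* = 21.71 - j0.03107 VA.
Step 8 — Real power: P = Re(S) = 21.71 W.
Step 9 — Reactive power: Q = Im(S) = -0.03107 VAR.
Step 10 — Apparent power: |S| = 21.71 VA.
Step 11 — Power factor: PF = P/|S| = 1 (leading).

(a) P = 21.71 W  (b) Q = -0.03107 VAR  (c) S = 21.71 VA  (d) PF = 1 (leading)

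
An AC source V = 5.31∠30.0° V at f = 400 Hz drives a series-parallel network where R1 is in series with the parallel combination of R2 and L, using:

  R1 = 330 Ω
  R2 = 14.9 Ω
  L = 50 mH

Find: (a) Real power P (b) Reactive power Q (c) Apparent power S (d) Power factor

Step 1 — Angular frequency: ω = 2π·f = 2π·400 = 2513 rad/s.
Step 2 — Component impedances:
  R1: Z = R = 330 Ω
  R2: Z = R = 14.9 Ω
  L: Z = jωL = j·2513·0.05 = 0 + j125.7 Ω
Step 3 — Parallel branch: R2 || L = 1/(1/R2 + 1/L) = 14.69 + j1.742 Ω.
Step 4 — Series with R1: Z_total = R1 + (R2 || L) = 344.7 + j1.742 Ω = 344.7∠0.3° Ω.
Step 5 — Source phasor: V = 5.31∠30.0° V = 4.599 + j2.655 V.
Step 6 — Current: I = V / Z = 0.01338 + j0.007635 A = 0.0154∠29.7° A.
Step 7 — Complex power: S = V·I* = 0.0818 + j0.0004134 VA.
Step 8 — Real power: P = Re(S) = 0.0818 W.
Step 9 — Reactive power: Q = Im(S) = 0.0004134 VAR.
Step 10 — Apparent power: |S| = 0.0818 VA.
Step 11 — Power factor: PF = P/|S| = 1 (lagging).

(a) P = 0.0818 W  (b) Q = 0.0004134 VAR  (c) S = 0.0818 VA  (d) PF = 1 (lagging)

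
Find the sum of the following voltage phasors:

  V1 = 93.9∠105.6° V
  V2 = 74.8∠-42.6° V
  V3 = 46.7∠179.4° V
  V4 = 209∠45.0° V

Step 1 — Convert each phasor to rectangular form:
  V1 = 93.9·(cos(105.6°) + j·sin(105.6°)) = -25.25 + j90.44 V
  V2 = 74.8·(cos(-42.6°) + j·sin(-42.6°)) = 55.06 - j50.63 V
  V3 = 46.7·(cos(179.4°) + j·sin(179.4°)) = -46.7 + j0.489 V
  V4 = 209·(cos(45.0°) + j·sin(45.0°)) = 147.8 + j147.8 V
Step 2 — Sum components: V_total = 130.9 + j188.1 V.
Step 3 — Convert to polar: |V_total| = 229.2 V, ∠V_total = 55.2°.

V_total = 229.2∠55.2° V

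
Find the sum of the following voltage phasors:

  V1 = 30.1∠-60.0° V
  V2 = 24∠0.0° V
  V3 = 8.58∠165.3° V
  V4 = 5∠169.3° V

Step 1 — Convert each phasor to rectangular form:
  V1 = 30.1·(cos(-60.0°) + j·sin(-60.0°)) = 15.05 - j26.07 V
  V2 = 24·(cos(0.0°) + j·sin(0.0°)) = 24 V
  V3 = 8.58·(cos(165.3°) + j·sin(165.3°)) = -8.299 + j2.177 V
  V4 = 5·(cos(169.3°) + j·sin(169.3°)) = -4.913 + j0.9283 V
Step 2 — Sum components: V_total = 25.84 - j22.96 V.
Step 3 — Convert to polar: |V_total| = 34.57 V, ∠V_total = -41.6°.

V_total = 34.57∠-41.6° V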